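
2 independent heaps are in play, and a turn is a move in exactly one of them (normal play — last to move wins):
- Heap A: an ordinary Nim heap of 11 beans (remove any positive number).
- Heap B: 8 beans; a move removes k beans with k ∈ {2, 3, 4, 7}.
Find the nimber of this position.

10

Heap A is a plain Nim heap of size 11, so its Grundy value is 11.
Grundy values for heap B (subtraction set {2, 3, 4, 7}):
g(0) = mex{} = 0
g(1) = mex{} = 0
g(2) = mex{0} = 1
g(3) = mex{0} = 1
g(4) = mex{0,1} = 2
g(5) = mex{0,1} = 2
g(6) = mex{1,2} = 0
g(7) = mex{0,1,2} = 3
g(8) = mex{0,2} = 1
So g(8) = 1.
The value of a disjunctive sum is the nim-sum of the parts.
Combined value = 11 ⊕ 1 = 10.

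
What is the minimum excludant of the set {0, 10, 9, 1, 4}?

The values 0, 1 are all present; 2 is the first non-negative integer missing from the set.

2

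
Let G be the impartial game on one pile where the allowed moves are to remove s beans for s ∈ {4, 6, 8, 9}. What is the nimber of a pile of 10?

Grundy values for subtraction set {4, 6, 8, 9}:
k:     0  1  2  3  4  5  6  7  8  9 10
g(k):  0  0  0  0  1  1  1  1  2  2  2
So g(10) = 2.

2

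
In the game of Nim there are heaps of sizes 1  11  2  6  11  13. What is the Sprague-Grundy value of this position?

In binary:
  0001  (1)
  1011  (11)
  0010  (2)
  0110  (6)
  1011  (11)
  1101  (13)
  ----
  1000  (8)

8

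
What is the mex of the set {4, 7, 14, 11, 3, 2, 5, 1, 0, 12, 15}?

The values 0, 1, 2, 3, 4, 5 are all present; 6 is the first non-negative integer missing from the set.

6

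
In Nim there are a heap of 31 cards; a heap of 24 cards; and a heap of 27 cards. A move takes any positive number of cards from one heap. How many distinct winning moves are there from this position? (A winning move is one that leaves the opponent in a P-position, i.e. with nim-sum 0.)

3

Nim-sum: 31 ⊕ 24 ⊕ 27 = 28.
The overall nim-sum is X = 28. A heap of size p has a winning move iff p XOR X < p (reduce it to p XOR X).
  31: 31 XOR 28 = 3 < 31 — winning move (to 3).
  24: 24 XOR 28 = 4 < 24 — winning move (to 4).
  27: 27 XOR 28 = 7 < 27 — winning move (to 7).
That gives 3 winning moves.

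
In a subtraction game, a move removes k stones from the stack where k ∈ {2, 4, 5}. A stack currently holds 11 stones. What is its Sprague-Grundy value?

2

Build the Grundy sequence with g(k) = mex{g(k−s) : s ∈ {2, 4, 5}, s ≤ k}:
g(0) = mex{} = 0
g(1) = mex{} = 0
g(2) = mex{0} = 1
g(3) = mex{0} = 1
g(4) = mex{0,1} = 2
g(5) = mex{0,1} = 2
g(6) = mex{0,1,2} = 3
g(7) = mex{1,2} = 0
g(8) = mex{1,2,3} = 0
g(9) = mex{0,2} = 1
g(10) = mex{0,2,3} = 1
g(11) = mex{0,1,3} = 2
So g(11) = 2.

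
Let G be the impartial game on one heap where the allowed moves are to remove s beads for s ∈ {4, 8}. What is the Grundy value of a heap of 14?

Build the Grundy sequence with g(k) = mex{g(k−s) : s ∈ {4, 8}, s ≤ k}:
g(0) = mex{} = 0
g(1) = mex{} = 0
g(2) = mex{} = 0
g(3) = mex{} = 0
g(4) = mex{0} = 1
g(5) = mex{0} = 1
g(6) = mex{0} = 1
g(7) = mex{0} = 1
g(8) = mex{0,1} = 2
g(9) = mex{0,1} = 2
g(10) = mex{0,1} = 2
g(11) = mex{0,1} = 2
g(12) = mex{1,2} = 0
g(13) = mex{1,2} = 0
g(14) = mex{1,2} = 0
So g(14) = 0.

0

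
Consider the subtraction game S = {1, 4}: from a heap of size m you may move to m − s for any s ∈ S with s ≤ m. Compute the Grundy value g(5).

0

Compute g(0), g(1), … for moves {1, 4}:
k:     0  1  2  3  4  5
g(k):  0  1  0  1  2  0
So g(5) = 0.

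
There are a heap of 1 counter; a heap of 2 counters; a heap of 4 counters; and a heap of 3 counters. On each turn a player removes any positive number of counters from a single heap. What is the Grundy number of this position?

Write each in binary and XOR column by column:
  001  (1)
  010  (2)
  100  (4)
  011  (3)
  ---
  100  (4)

4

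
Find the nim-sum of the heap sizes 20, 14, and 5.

31

Compute the nim-sum pairwise:
20 ⊕ 14 = 26
26 ⊕ 5 = 31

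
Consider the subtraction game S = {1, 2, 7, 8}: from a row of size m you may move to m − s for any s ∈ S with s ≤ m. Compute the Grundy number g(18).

Grundy values for subtraction set {1, 2, 7, 8}:
k:     0  1  2  3  4  5  6  7  8  9 10 11 12 13 14 15 16 17 18
g(k):  0  1  2  0  1  2  0  1  2  0  1  2  0  1  2  0  1  2  0
So g(18) = 0.

0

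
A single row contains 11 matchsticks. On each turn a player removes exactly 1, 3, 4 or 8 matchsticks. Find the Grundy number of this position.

2

Grundy values for subtraction set {1, 3, 4, 8}:
g(0) = mex{} = 0
g(1) = mex{0} = 1
g(2) = mex{1} = 0
g(3) = mex{0} = 1
g(4) = mex{0,1} = 2
g(5) = mex{0,1,2} = 3
g(6) = mex{0,1,3} = 2
g(7) = mex{1,2} = 0
g(8) = mex{0,2,3} = 1
g(9) = mex{1,2,3} = 0
g(10) = mex{0,2} = 1
g(11) = mex{0,1} = 2
So g(11) = 2.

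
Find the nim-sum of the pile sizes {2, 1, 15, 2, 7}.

Nim-sum: 2 ⊕ 1 ⊕ 15 ⊕ 2 ⊕ 7 = 9.

9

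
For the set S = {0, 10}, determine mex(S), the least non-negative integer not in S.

1

0 is in the set but 1 is not, so the mex is 1.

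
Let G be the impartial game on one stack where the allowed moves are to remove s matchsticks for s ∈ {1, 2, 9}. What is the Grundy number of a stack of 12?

Compute g(0), g(1), … for moves {1, 2, 9}:
k:     0  1  2  3  4  5  6  7  8  9 10 11 12
g(k):  0  1  2  0  1  2  0  1  2  3  0  1  2
So g(12) = 2.

2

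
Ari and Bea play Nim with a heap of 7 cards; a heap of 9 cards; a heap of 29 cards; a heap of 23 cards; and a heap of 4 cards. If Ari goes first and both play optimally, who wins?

In binary:
  00111  (7)
  01001  (9)
  11101  (29)
  10111  (23)
  00100  (4)
  -----
  00000  (0)
The nim-sum is 0, so this is a P-position: the player to move is in a losing position under optimal play; Ari is about to move from it and so loses — Bea wins.

Bea wins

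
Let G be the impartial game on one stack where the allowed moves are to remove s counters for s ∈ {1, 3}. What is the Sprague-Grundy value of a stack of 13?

1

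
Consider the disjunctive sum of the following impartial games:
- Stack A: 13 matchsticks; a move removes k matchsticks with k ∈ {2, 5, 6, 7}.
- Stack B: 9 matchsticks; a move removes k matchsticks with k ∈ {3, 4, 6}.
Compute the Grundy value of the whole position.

Build the Grundy sequence for stack A with g(k) = mex{g(k−s) : s ∈ {2, 5, 6, 7}, s ≤ k}:
k:     0  1  2  3  4  5  6  7  8  9 10 11 12 13
g(k):  0  0  1  1  0  2  1  3  2  2  3  3  0  0
So g(13) = 0.
Build the Grundy sequence for stack B with g(k) = mex{g(k−s) : s ∈ {3, 4, 6}, s ≤ k}:
k:     0  1  2  3  4  5  6  7  8  9
g(k):  0  0  0  1  1  1  2  2  2  0
So g(9) = 0.
The value of a disjunctive sum is the nim-sum of the parts.
Combined value = 0 XOR 0 = 0.

0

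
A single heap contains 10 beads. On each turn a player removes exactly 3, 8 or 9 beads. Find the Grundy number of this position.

Compute g(0), g(1), … for moves {3, 8, 9}:
k:     0  1  2  3  4  5  6  7  8  9 10
g(k):  0  0  0  1  1  1  0  0  2  1  1
So g(10) = 1.

1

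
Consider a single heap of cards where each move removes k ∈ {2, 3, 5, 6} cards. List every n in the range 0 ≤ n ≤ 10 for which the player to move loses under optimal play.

0, 1, 8, 9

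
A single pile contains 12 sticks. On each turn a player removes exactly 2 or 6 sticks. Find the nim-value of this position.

0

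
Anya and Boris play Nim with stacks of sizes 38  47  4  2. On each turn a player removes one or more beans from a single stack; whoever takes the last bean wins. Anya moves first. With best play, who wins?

Anya wins

Compute the nim-sum pairwise:
38 ⊕ 47 = 9
9 ⊕ 4 = 13
13 ⊕ 2 = 15
The nim-sum is 15 ≠ 0, so this is an N-position: the player to move can win; Anya has a winning move.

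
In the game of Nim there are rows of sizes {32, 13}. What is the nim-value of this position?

45

Compute the nim-sum pairwise:
32 ⊕ 13 = 45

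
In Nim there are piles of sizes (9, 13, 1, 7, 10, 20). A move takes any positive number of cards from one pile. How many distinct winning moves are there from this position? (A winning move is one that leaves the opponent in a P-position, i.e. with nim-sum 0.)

Bitwise XOR of the heap sizes:
  01001  (9)
  01101  (13)
  00001  (1)
  00111  (7)
  01010  (10)
  10100  (20)
  -----
  11100  (28)
The overall nim-sum is X = 28. A pile of size p has a winning move iff p XOR X < p (reduce it to p XOR X).
  9: 9 XOR 28 = 21 ≥ 9 — no move.
  13: 13 XOR 28 = 17 ≥ 13 — no move.
  1: 1 XOR 28 = 29 ≥ 1 — no move.
  7: 7 XOR 28 = 27 ≥ 7 — no move.
  10: 10 XOR 28 = 22 ≥ 10 — no move.
  20: 20 XOR 28 = 8 < 20 — winning move (to 8).
That gives 1 winning move.

1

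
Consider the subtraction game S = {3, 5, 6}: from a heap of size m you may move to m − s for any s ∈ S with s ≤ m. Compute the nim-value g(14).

Compute g(0), g(1), … for moves {3, 5, 6}:
k:     0  1  2  3  4  5  6  7  8  9 10 11 12 13 14
g(k):  0  0  0  1  1  1  2  2  2  0  0  0  1  1  1
So g(14) = 1.

1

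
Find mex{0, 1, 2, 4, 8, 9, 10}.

3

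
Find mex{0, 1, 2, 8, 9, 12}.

3

The values 0, 1, 2 are all present; 3 is the first non-negative integer missing from the set.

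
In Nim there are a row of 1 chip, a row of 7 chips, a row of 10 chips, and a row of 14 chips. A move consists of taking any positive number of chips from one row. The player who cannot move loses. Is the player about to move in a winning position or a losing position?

Compute the nim-sum pairwise:
1 XOR 7 = 6
6 XOR 10 = 12
12 XOR 14 = 2
The nim-sum is 2 ≠ 0, so this is an N-position: the player to move can win.

Winning position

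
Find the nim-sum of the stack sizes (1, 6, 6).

Compute the nim-sum pairwise:
1 ⊕ 6 = 7
7 ⊕ 6 = 1

1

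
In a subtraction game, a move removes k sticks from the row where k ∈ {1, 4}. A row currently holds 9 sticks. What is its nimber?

2

Grundy values for subtraction set {1, 4}:
g(0) = mex{} = 0
g(1) = mex{0} = 1
g(2) = mex{1} = 0
g(3) = mex{0} = 1
g(4) = mex{0,1} = 2
g(5) = mex{1,2} = 0
g(6) = mex{0} = 1
g(7) = mex{1} = 0
g(8) = mex{0,2} = 1
g(9) = mex{0,1} = 2
So g(9) = 2.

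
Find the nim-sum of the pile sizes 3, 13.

14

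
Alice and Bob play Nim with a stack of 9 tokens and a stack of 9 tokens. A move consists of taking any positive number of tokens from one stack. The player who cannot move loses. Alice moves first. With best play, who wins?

Nim-sum: 9 ⊕ 9 = 0.
The nim-sum is 0, so this is a P-position: the player to move is in a losing position under optimal play; Alice is about to move from it and so loses — Bob wins.

Bob wins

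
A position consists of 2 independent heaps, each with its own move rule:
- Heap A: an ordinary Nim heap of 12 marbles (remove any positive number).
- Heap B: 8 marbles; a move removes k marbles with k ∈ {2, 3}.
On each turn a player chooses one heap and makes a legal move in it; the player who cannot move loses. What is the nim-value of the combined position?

13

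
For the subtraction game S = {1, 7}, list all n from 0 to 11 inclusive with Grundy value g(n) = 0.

0, 2, 4, 6, 8, 10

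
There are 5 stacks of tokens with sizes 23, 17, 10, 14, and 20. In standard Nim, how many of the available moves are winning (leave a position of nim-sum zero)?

Write each in binary and XOR column by column:
  10111  (23)
  10001  (17)
  01010  (10)
  01110  (14)
  10100  (20)
  -----
  10110  (22)
The overall nim-sum is X = 22. A stack of size p has a winning move iff p XOR X < p (reduce it to p XOR X).
  23: 23 XOR 22 = 1 < 23 — winning move (to 1).
  17: 17 XOR 22 = 7 < 17 — winning move (to 7).
  10: 10 XOR 22 = 28 ≥ 10 — no move.
  14: 14 XOR 22 = 24 ≥ 14 — no move.
  20: 20 XOR 22 = 2 < 20 — winning move (to 2).
That gives 3 winning moves.

3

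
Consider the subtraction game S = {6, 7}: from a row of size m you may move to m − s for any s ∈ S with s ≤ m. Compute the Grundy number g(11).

Grundy values for subtraction set {6, 7}:
k:     0  1  2  3  4  5  6  7  8  9 10 11
g(k):  0  0  0  0  0  0  1  1  1  1  1  1
So g(11) = 1.

1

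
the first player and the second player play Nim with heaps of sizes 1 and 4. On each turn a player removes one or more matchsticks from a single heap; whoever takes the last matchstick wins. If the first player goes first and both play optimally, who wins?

the first player wins

Compute the nim-sum pairwise:
1 ^ 4 = 5
The nim-sum is 5 ≠ 0, so this is an N-position: the player to move can win; the first player has a winning move.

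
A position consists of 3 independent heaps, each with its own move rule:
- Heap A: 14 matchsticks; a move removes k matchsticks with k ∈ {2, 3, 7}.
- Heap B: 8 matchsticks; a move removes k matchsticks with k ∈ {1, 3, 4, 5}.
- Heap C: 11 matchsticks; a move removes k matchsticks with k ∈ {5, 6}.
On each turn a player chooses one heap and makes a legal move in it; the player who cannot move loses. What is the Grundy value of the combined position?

For heap A, compute g(0), g(1), … with moves {2, 3, 7}:
k:     0  1  2  3  4  5  6  7  8  9 10 11 12 13 14
g(k):  0  0  1  1  2  0  0  1  1  2  0  0  1  1  2
So g(14) = 2.
Grundy values for heap B (subtraction set {1, 3, 4, 5}):
g(0) = mex{} = 0
g(1) = mex{0} = 1
g(2) = mex{1} = 0
g(3) = mex{0} = 1
g(4) = mex{0,1} = 2
g(5) = mex{0,1,2} = 3
g(6) = mex{0,1,3} = 2
g(7) = mex{0,1,2} = 3
g(8) = mex{1,2,3} = 0
So g(8) = 0.
For heap C, compute g(0), g(1), … with moves {5, 6}:
g(0) = mex{} = 0
g(1) = mex{} = 0
g(2) = mex{} = 0
g(3) = mex{} = 0
g(4) = mex{} = 0
g(5) = mex{0} = 1
g(6) = mex{0} = 1
g(7) = mex{0} = 1
g(8) = mex{0} = 1
g(9) = mex{0} = 1
g(10) = mex{0,1} = 2
g(11) = mex{1} = 0
So g(11) = 0.
By the Sprague-Grundy theorem, the Grundy value of a sum of independent games is the XOR of the component values.
Combined value = 2 ⊕ 0 ⊕ 0 = 2.

2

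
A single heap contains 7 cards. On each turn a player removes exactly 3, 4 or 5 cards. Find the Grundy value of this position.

2

Build the Grundy sequence with g(k) = mex{g(k−s) : s ∈ {3, 4, 5}, s ≤ k}:
k:     0  1  2  3  4  5  6  7
g(k):  0  0  0  1  1  1  2  2
So g(7) = 2.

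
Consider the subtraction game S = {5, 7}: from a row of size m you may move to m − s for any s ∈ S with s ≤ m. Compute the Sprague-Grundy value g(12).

0

Build the Grundy sequence with g(k) = mex{g(k−s) : s ∈ {5, 7}, s ≤ k}:
g(0) = mex{} = 0
g(1) = mex{} = 0
g(2) = mex{} = 0
g(3) = mex{} = 0
g(4) = mex{} = 0
g(5) = mex{0} = 1
g(6) = mex{0} = 1
g(7) = mex{0} = 1
g(8) = mex{0} = 1
g(9) = mex{0} = 1
g(10) = mex{0,1} = 2
g(11) = mex{0,1} = 2
g(12) = mex{1} = 0
So g(12) = 0.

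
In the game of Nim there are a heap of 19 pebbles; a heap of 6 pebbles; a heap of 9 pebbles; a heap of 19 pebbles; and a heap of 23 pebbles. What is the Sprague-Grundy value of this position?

24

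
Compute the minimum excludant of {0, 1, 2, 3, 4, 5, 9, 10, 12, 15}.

6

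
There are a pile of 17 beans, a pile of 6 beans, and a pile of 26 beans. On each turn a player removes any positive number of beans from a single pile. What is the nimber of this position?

13

Compute the nim-sum pairwise:
17 ⊕ 6 = 23
23 ⊕ 26 = 13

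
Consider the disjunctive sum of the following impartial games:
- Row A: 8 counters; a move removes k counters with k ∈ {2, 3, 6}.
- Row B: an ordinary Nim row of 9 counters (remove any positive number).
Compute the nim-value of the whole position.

11

For row A, compute g(0), g(1), … with moves {2, 3, 6}:
g(0) = mex{} = 0
g(1) = mex{} = 0
g(2) = mex{0} = 1
g(3) = mex{0} = 1
g(4) = mex{0,1} = 2
g(5) = mex{1} = 0
g(6) = mex{0,1,2} = 3
g(7) = mex{0,2} = 1
g(8) = mex{0,1,3} = 2
So g(8) = 2.
Row B is a plain Nim row of size 9, so its Grundy value is 9.
By the Sprague-Grundy theorem, the Grundy value of a sum of independent games is the XOR of the component values.
Combined value = 2 ⊕ 9 = 11.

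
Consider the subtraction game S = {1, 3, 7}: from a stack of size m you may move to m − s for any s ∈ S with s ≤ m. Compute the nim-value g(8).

0

Build the Grundy sequence with g(k) = mex{g(k−s) : s ∈ {1, 3, 7}, s ≤ k}:
k:     0  1  2  3  4  5  6  7  8
g(k):  0  1  0  1  0  1  0  1  0
So g(8) = 0.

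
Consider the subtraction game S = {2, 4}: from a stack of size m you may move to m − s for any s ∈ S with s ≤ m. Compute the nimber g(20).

1

Grundy values for subtraction set {2, 4}:
k:     0  1  2  3  4  5  6  7  8  9 10 11 12 13 14 15 16 17 18 19 20
g(k):  0  0  1  1  2  2  0  0  1  1  2  2  0  0  1  1  2  2  0  0  1
So g(20) = 1.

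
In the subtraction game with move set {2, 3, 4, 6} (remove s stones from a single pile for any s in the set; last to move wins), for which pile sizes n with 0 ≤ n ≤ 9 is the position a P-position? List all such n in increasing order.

0, 1, 8, 9

Grundy values for subtraction set {2, 3, 4, 6}:
k:     0  1  2  3  4  5  6  7  8  9
g(k):  0  0  1  1  2  2  3  3  0  0
The P-positions (g = 0) in 0..9 are 0, 1, 8, 9.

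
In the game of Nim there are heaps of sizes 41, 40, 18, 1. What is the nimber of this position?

18

Nim-sum: 41 ^ 40 ^ 18 ^ 1 = 18.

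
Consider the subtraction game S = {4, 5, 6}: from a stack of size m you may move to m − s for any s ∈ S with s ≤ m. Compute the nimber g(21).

0

Compute g(0), g(1), … for moves {4, 5, 6}:
k:     0  1  2  3  4  5  6  7  8  9 10 11 12 13 14 15 16 17 18 19 20 21
g(k):  0  0  0  0  1  1  1  1  2  2  0  0  0  0  1  1  1  1  2  2  0  0
So g(21) = 0.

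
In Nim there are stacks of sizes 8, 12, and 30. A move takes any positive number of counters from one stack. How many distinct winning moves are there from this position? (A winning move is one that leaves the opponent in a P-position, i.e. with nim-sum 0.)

1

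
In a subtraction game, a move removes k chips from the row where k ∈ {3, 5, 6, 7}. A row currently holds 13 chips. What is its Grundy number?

1

Build the Grundy sequence with g(k) = mex{g(k−s) : s ∈ {3, 5, 6, 7}, s ≤ k}:
g(0) = mex{} = 0
g(1) = mex{} = 0
g(2) = mex{} = 0
g(3) = mex{0} = 1
g(4) = mex{0} = 1
g(5) = mex{0} = 1
g(6) = mex{0,1} = 2
g(7) = mex{0,1} = 2
g(8) = mex{0,1} = 2
g(9) = mex{0,1,2} = 3
g(10) = mex{1,2} = 0
g(11) = mex{1,2} = 0
g(12) = mex{1,2,3} = 0
g(13) = mex{0,2} = 1
So g(13) = 1.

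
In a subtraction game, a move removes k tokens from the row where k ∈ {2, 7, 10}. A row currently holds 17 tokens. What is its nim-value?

0

Compute g(0), g(1), … for moves {2, 7, 10}:
k:     0  1  2  3  4  5  6  7  8  9 10 11 12 13 14 15 16 17
g(k):  0  0  1  1  0  0  1  1  2  0  3  1  2  0  3  1  2  0
So g(17) = 0.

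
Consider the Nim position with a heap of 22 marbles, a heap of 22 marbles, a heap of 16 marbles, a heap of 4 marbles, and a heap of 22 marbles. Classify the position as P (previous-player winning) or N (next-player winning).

Write each in binary and XOR column by column:
  10110  (22)
  10110  (22)
  10000  (16)
  00100  (4)
  10110  (22)
  -----
  00010  (2)
The nim-sum is 2 ≠ 0, so this is an N-position: the player to move can win.

N-position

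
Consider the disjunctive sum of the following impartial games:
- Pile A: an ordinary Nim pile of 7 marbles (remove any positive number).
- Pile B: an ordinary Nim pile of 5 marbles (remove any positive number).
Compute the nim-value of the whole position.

Pile A is a plain Nim pile of size 7, so its Grundy value is 7.
Pile B is a plain Nim pile of size 5, so its Grundy value is 5.
The value of a disjunctive sum is the nim-sum of the parts.
Combined value = 7 ⊕ 5 = 2.

2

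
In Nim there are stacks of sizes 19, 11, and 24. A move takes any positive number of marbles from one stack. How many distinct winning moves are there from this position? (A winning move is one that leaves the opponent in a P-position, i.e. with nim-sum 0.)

Bitwise XOR of the heap sizes:
  10011  (19)
  01011  (11)
  11000  (24)
  -----
  00000  (0)
The nim-sum is already 0, so every move leaves a nonzero nim-sum — there are no winning moves.

0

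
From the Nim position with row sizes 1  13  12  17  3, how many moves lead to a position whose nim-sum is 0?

Compute the nim-sum pairwise:
1 ^ 13 = 12
12 ^ 12 = 0
0 ^ 17 = 17
17 ^ 3 = 18
The overall nim-sum is X = 18. A row of size p has a winning move iff p XOR X < p (reduce it to p XOR X).
  1: 1 XOR 18 = 19 ≥ 1 — no move.
  13: 13 XOR 18 = 31 ≥ 13 — no move.
  12: 12 XOR 18 = 30 ≥ 12 — no move.
  17: 17 XOR 18 = 3 < 17 — winning move (to 3).
  3: 3 XOR 18 = 17 ≥ 3 — no move.
That gives 1 winning move.

1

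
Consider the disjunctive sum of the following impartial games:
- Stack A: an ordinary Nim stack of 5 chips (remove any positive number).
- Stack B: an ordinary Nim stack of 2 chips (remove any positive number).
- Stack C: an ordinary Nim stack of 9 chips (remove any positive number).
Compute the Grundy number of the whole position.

14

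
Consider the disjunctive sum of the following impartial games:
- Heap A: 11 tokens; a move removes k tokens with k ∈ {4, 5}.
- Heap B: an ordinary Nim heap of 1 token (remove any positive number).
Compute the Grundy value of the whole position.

Grundy values for heap A (subtraction set {4, 5}):
k:     0  1  2  3  4  5  6  7  8  9 10 11
g(k):  0  0  0  0  1  1  1  1  2  0  0  0
So g(11) = 0.
Heap B is a plain Nim heap of size 1, so its Grundy value is 1.
The value of a disjunctive sum is the nim-sum of the parts.
Combined value = 0 ⊕ 1 = 1.

1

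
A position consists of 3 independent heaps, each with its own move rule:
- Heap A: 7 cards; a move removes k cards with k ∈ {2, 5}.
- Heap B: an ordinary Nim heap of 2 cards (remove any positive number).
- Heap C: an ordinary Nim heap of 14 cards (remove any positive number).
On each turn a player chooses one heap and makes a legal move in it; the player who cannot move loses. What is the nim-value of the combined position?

12

Build the Grundy sequence for heap A with g(k) = mex{g(k−s) : s ∈ {2, 5}, s ≤ k}:
g(0) = mex{} = 0
g(1) = mex{} = 0
g(2) = mex{0} = 1
g(3) = mex{0} = 1
g(4) = mex{1} = 0
g(5) = mex{0,1} = 2
g(6) = mex{0} = 1
g(7) = mex{1,2} = 0
So g(7) = 0.
Heap B is a plain Nim heap of size 2, so its Grundy value is 2.
Heap C is a plain Nim heap of size 14, so its Grundy value is 14.
The value of a disjunctive sum is the nim-sum of the parts.
Combined value = 0 XOR 2 XOR 14 = 12.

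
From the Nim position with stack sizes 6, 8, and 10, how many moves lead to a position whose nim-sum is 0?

Compute the nim-sum pairwise:
6 ⊕ 8 = 14
14 ⊕ 10 = 4
The overall nim-sum is X = 4. A stack of size p has a winning move iff p XOR X < p (reduce it to p XOR X).
  6: 6 XOR 4 = 2 < 6 — winning move (to 2).
  8: 8 XOR 4 = 12 ≥ 8 — no move.
  10: 10 XOR 4 = 14 ≥ 10 — no move.
That gives 1 winning move.

1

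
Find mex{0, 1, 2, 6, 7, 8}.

3

The values 0, 1, 2 are all present; 3 is the first non-negative integer missing from the set.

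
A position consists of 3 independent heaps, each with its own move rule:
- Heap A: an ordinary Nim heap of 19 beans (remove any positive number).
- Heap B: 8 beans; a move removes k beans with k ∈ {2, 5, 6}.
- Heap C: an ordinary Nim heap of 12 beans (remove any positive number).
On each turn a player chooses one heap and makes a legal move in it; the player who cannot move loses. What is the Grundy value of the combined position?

31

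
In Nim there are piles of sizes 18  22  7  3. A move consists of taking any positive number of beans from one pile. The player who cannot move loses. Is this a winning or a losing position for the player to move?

Losing position

Nim-sum: 18 XOR 22 XOR 7 XOR 3 = 0.
The nim-sum is 0, so this is a P-position: the player to move is in a losing position under optimal play.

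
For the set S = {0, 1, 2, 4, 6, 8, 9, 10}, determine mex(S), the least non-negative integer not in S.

The values 0, 1, 2 are all present; 3 is the first non-negative integer missing from the set.

3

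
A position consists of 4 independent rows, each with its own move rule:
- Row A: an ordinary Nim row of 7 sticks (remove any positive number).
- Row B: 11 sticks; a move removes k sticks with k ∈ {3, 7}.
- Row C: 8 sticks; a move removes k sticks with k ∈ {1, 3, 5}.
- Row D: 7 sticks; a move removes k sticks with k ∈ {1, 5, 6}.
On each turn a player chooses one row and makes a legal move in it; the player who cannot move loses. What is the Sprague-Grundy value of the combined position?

4

Row A is a plain Nim row of size 7, so its Grundy value is 7.
Grundy values for row B (subtraction set {3, 7}):
k:     0  1  2  3  4  5  6  7  8  9 10 11
g(k):  0  0  0  1  1  1  0  2  2  1  0  0
So g(11) = 0.
For row C, compute g(0), g(1), … with moves {1, 3, 5}:
k:     0  1  2  3  4  5  6  7  8
g(k):  0  1  0  1  0  1  0  1  0
So g(8) = 0.
For row D, compute g(0), g(1), … with moves {1, 5, 6}:
k:     0  1  2  3  4  5  6  7
g(k):  0  1  0  1  0  1  2  3
So g(7) = 3.
By the Sprague-Grundy theorem, the Grundy value of a sum of independent games is the XOR of the component values.
Combined value = 7 XOR 0 XOR 0 XOR 3 = 4.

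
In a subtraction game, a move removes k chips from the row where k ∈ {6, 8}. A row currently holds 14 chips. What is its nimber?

0

Grundy values for subtraction set {6, 8}:
k:     0  1  2  3  4  5  6  7  8  9 10 11 12 13 14
g(k):  0  0  0  0  0  0  1  1  1  1  1  1  2  2  0
So g(14) = 0.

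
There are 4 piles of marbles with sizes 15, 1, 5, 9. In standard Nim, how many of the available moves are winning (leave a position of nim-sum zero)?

Compute the nim-sum pairwise:
15 ⊕ 1 = 14
14 ⊕ 5 = 11
11 ⊕ 9 = 2
The overall nim-sum is X = 2. A pile of size p has a winning move iff p XOR X < p (reduce it to p XOR X).
  15: 15 XOR 2 = 13 < 15 — winning move (to 13).
  1: 1 XOR 2 = 3 ≥ 1 — no move.
  5: 5 XOR 2 = 7 ≥ 5 — no move.
  9: 9 XOR 2 = 11 ≥ 9 — no move.
That gives 1 winning move.

1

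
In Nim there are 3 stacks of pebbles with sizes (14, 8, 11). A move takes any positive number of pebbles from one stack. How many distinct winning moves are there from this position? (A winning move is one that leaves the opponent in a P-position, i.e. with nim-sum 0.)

3

Write each in binary and XOR column by column:
  1110  (14)
  1000  (8)
  1011  (11)
  ----
  1101  (13)
The overall nim-sum is X = 13. A stack of size p has a winning move iff p XOR X < p (reduce it to p XOR X).
  14: 14 XOR 13 = 3 < 14 — winning move (to 3).
  8: 8 XOR 13 = 5 < 8 — winning move (to 5).
  11: 11 XOR 13 = 6 < 11 — winning move (to 6).
That gives 3 winning moves.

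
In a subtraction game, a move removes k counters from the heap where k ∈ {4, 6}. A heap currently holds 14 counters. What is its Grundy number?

1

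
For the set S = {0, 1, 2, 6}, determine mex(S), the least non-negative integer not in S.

3

The values 0, 1, 2 are all present; 3 is the first non-negative integer missing from the set.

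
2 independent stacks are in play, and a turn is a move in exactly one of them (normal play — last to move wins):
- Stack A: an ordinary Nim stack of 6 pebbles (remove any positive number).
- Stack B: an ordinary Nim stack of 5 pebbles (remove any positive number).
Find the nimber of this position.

Stack A is a plain Nim stack of size 6, so its Grundy value is 6.
Stack B is a plain Nim stack of size 5, so its Grundy value is 5.
By the Sprague-Grundy theorem, the Grundy value of a sum of independent games is the XOR of the component values.
Combined value = 6 ⊕ 5 = 3.

3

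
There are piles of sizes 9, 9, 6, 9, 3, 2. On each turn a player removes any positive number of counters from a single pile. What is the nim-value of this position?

Nim-sum: 9 ^ 9 ^ 6 ^ 9 ^ 3 ^ 2 = 14.

14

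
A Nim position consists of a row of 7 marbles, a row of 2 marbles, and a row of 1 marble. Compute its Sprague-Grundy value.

4

Compute the nim-sum pairwise:
7 ⊕ 2 = 5
5 ⊕ 1 = 4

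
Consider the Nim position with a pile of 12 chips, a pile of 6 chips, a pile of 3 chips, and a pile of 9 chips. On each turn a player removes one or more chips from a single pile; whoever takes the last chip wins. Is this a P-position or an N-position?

Write each in binary and XOR column by column:
  1100  (12)
  0110  (6)
  0011  (3)
  1001  (9)
  ----
  0000  (0)
The nim-sum is 0, so this is a P-position: the player to move is in a losing position under optimal play.

P-position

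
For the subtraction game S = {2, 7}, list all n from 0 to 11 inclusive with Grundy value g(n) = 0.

0, 1, 4, 5, 9, 10

Compute g(0), g(1), … for moves {2, 7}:
g(0) = mex{} = 0
g(1) = mex{} = 0
g(2) = mex{0} = 1
g(3) = mex{0} = 1
g(4) = mex{1} = 0
g(5) = mex{1} = 0
g(6) = mex{0} = 1
g(7) = mex{0} = 1
g(8) = mex{0,1} = 2
g(9) = mex{1} = 0
g(10) = mex{1,2} = 0
g(11) = mex{0} = 1
The P-positions (g = 0) in 0..11 are 0, 1, 4, 5, 9, 10.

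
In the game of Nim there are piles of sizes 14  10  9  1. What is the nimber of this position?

12

Compute the nim-sum pairwise:
14 XOR 10 = 4
4 XOR 9 = 13
13 XOR 1 = 12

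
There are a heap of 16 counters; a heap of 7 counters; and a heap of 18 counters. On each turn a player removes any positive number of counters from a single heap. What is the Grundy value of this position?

Nim-sum: 16 ⊕ 7 ⊕ 18 = 5.

5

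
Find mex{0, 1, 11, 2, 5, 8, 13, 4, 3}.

6

The values 0, 1, 2, 3, 4, 5 are all present; 6 is the first non-negative integer missing from the set.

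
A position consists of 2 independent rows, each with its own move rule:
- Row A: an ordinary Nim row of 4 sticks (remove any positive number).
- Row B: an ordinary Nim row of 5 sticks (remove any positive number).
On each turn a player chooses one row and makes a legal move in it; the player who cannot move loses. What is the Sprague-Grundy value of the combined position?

1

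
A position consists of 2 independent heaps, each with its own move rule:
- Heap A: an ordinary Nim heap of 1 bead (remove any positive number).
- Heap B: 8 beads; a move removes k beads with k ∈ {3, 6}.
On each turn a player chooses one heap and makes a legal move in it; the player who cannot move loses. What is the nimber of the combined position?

Heap A is a plain Nim heap of size 1, so its Grundy value is 1.
For heap B, compute g(0), g(1), … with moves {3, 6}:
k:     0  1  2  3  4  5  6  7  8
g(k):  0  0  0  1  1  1  2  2  2
So g(8) = 2.
By the Sprague-Grundy theorem, the Grundy value of a sum of independent games is the XOR of the component values.
Combined value = 1 ⊕ 2 = 3.

3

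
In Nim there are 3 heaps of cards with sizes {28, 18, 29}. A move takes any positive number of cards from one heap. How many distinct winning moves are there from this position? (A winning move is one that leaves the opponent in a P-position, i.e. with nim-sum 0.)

3

Compute the nim-sum pairwise:
28 ^ 18 = 14
14 ^ 29 = 19
The overall nim-sum is X = 19. A heap of size p has a winning move iff p XOR X < p (reduce it to p XOR X).
  28: 28 XOR 19 = 15 < 28 — winning move (to 15).
  18: 18 XOR 19 = 1 < 18 — winning move (to 1).
  29: 29 XOR 19 = 14 < 29 — winning move (to 14).
That gives 3 winning moves.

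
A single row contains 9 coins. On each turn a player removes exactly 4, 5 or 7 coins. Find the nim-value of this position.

Compute g(0), g(1), … for moves {4, 5, 7}:
k:     0  1  2  3  4  5  6  7  8  9
g(k):  0  0  0  0  1  1  1  1  2  2
So g(9) = 2.

2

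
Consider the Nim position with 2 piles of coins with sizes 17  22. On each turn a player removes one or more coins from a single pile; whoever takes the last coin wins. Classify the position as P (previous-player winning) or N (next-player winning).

N-position

Nim-sum: 17 ^ 22 = 7.
The nim-sum is 7 ≠ 0, so this is an N-position: the player to move can win.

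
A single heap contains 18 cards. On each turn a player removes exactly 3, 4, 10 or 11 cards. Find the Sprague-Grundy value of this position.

1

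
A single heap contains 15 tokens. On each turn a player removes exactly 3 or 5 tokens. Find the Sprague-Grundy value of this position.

2

Grundy values for subtraction set {3, 5}:
k:     0  1  2  3  4  5  6  7  8  9 10 11 12 13 14 15
g(k):  0  0  0  1  1  1  2  2  0  0  0  1  1  1  2  2
So g(15) = 2.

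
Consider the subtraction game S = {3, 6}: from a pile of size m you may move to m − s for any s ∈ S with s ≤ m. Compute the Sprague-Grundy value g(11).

0

Grundy values for subtraction set {3, 6}:
g(0) = mex{} = 0
g(1) = mex{} = 0
g(2) = mex{} = 0
g(3) = mex{0} = 1
g(4) = mex{0} = 1
g(5) = mex{0} = 1
g(6) = mex{0,1} = 2
g(7) = mex{0,1} = 2
g(8) = mex{0,1} = 2
g(9) = mex{1,2} = 0
g(10) = mex{1,2} = 0
g(11) = mex{1,2} = 0
So g(11) = 0.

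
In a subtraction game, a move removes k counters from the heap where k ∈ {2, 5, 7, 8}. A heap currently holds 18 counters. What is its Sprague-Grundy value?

2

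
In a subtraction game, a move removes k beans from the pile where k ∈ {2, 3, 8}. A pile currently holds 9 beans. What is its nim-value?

2

Compute g(0), g(1), … for moves {2, 3, 8}:
k:     0  1  2  3  4  5  6  7  8  9
g(k):  0  0  1  1  2  0  0  1  1  2
So g(9) = 2.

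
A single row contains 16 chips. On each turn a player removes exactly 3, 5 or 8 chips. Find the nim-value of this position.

1

Grundy values for subtraction set {3, 5, 8}:
k:     0  1  2  3  4  5  6  7  8  9 10 11 12 13 14 15 16
g(k):  0  0  0  1  1  1  2  2  2  3  3  0  0  0  1  1  1
So g(16) = 1.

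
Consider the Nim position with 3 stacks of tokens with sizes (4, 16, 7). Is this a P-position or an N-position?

N-position

Nim-sum: 4 XOR 16 XOR 7 = 19.
The nim-sum is 19 ≠ 0, so this is an N-position: the player to move can win.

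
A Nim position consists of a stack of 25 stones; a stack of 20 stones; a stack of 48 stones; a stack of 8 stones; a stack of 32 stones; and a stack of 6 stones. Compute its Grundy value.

Nim-sum: 25 XOR 20 XOR 48 XOR 8 XOR 32 XOR 6 = 19.

19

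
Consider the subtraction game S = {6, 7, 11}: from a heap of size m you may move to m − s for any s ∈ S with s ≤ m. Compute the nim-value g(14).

Grundy values for subtraction set {6, 7, 11}:
k:     0  1  2  3  4  5  6  7  8  9 10 11 12 13 14
g(k):  0  0  0  0  0  0  1  1  1  1  1  1  2  2  2
So g(14) = 2.

2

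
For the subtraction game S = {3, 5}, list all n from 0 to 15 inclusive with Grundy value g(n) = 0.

Compute g(0), g(1), … for moves {3, 5}:
k:     0  1  2  3  4  5  6  7  8  9 10 11 12 13 14 15
g(k):  0  0  0  1  1  1  2  2  0  0  0  1  1  1  2  2
The P-positions (g = 0) in 0..15 are 0, 1, 2, 8, 9, 10.

0, 1, 2, 8, 9, 10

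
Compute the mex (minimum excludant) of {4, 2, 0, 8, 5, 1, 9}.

3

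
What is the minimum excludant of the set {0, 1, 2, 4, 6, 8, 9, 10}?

3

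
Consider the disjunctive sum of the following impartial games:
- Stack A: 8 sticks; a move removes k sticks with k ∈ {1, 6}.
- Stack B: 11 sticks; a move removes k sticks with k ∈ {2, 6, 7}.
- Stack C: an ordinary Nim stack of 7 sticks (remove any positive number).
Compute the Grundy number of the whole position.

7

For stack A, compute g(0), g(1), … with moves {1, 6}:
g(0) = mex{} = 0
g(1) = mex{0} = 1
g(2) = mex{1} = 0
g(3) = mex{0} = 1
g(4) = mex{1} = 0
g(5) = mex{0} = 1
g(6) = mex{0,1} = 2
g(7) = mex{1,2} = 0
g(8) = mex{0} = 1
So g(8) = 1.
Grundy values for stack B (subtraction set {2, 6, 7}):
g(0) = mex{} = 0
g(1) = mex{} = 0
g(2) = mex{0} = 1
g(3) = mex{0} = 1
g(4) = mex{1} = 0
g(5) = mex{1} = 0
g(6) = mex{0} = 1
g(7) = mex{0} = 1
g(8) = mex{0,1} = 2
g(9) = mex{1} = 0
g(10) = mex{0,1,2} = 3
g(11) = mex{0} = 1
So g(11) = 1.
Stack C is a plain Nim stack of size 7, so its Grundy value is 7.
By the Sprague-Grundy theorem, the Grundy value of a sum of independent games is the XOR of the component values.
Combined value = 1 XOR 1 XOR 7 = 7.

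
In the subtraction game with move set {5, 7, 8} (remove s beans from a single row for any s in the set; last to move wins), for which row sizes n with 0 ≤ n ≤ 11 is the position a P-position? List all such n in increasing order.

0, 1, 2, 3, 4

Build the Grundy sequence with g(k) = mex{g(k−s) : s ∈ {5, 7, 8}, s ≤ k}:
g(0) = mex{} = 0
g(1) = mex{} = 0
g(2) = mex{} = 0
g(3) = mex{} = 0
g(4) = mex{} = 0
g(5) = mex{0} = 1
g(6) = mex{0} = 1
g(7) = mex{0} = 1
g(8) = mex{0} = 1
g(9) = mex{0} = 1
g(10) = mex{0,1} = 2
g(11) = mex{0,1} = 2
The P-positions (g = 0) in 0..11 are 0, 1, 2, 3, 4.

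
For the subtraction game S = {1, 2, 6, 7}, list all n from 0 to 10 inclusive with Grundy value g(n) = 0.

Build the Grundy sequence with g(k) = mex{g(k−s) : s ∈ {1, 2, 6, 7}, s ≤ k}:
k:     0  1  2  3  4  5  6  7  8  9 10
g(k):  0  1  2  0  1  2  3  4  0  1  2
The P-positions (g = 0) in 0..10 are 0, 3, 8.

0, 3, 8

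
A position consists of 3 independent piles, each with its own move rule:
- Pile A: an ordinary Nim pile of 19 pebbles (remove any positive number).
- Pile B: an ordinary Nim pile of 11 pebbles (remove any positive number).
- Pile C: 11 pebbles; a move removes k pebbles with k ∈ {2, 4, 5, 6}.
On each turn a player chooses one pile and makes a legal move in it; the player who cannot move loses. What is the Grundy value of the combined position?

Pile A is a plain Nim pile of size 19, so its Grundy value is 19.
Pile B is a plain Nim pile of size 11, so its Grundy value is 11.
For pile C, compute g(0), g(1), … with moves {2, 4, 5, 6}:
k:     0  1  2  3  4  5  6  7  8  9 10 11
g(k):  0  0  1  1  2  2  3  3  0  0  1  1
So g(11) = 1.
The value of a disjunctive sum is the nim-sum of the parts.
Combined value = 19 XOR 11 XOR 1 = 25.

25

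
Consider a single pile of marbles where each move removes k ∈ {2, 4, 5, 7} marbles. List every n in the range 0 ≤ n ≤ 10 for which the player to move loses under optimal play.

Build the Grundy sequence with g(k) = mex{g(k−s) : s ∈ {2, 4, 5, 7}, s ≤ k}:
g(0) = mex{} = 0
g(1) = mex{} = 0
g(2) = mex{0} = 1
g(3) = mex{0} = 1
g(4) = mex{0,1} = 2
g(5) = mex{0,1} = 2
g(6) = mex{0,1,2} = 3
g(7) = mex{0,1,2} = 3
g(8) = mex{0,1,2,3} = 4
g(9) = mex{1,2,3} = 0
g(10) = mex{1,2,3,4} = 0
The P-positions (g = 0) in 0..10 are 0, 1, 9, 10.

0, 1, 9, 10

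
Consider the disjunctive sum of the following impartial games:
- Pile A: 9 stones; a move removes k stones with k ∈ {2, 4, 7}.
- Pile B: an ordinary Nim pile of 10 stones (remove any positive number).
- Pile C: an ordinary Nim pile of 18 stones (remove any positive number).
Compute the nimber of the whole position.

24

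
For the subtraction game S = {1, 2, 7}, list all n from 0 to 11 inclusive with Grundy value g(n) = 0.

0, 3, 6, 9

Build the Grundy sequence with g(k) = mex{g(k−s) : s ∈ {1, 2, 7}, s ≤ k}:
g(0) = mex{} = 0
g(1) = mex{0} = 1
g(2) = mex{0,1} = 2
g(3) = mex{1,2} = 0
g(4) = mex{0,2} = 1
g(5) = mex{0,1} = 2
g(6) = mex{1,2} = 0
g(7) = mex{0,2} = 1
g(8) = mex{0,1} = 2
g(9) = mex{1,2} = 0
g(10) = mex{0,2} = 1
g(11) = mex{0,1} = 2
The P-positions (g = 0) in 0..11 are 0, 3, 6, 9.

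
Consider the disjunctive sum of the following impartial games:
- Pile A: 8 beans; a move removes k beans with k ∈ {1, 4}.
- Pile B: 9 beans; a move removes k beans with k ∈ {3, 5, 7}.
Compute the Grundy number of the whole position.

2

For pile A, compute g(0), g(1), … with moves {1, 4}:
g(0) = mex{} = 0
g(1) = mex{0} = 1
g(2) = mex{1} = 0
g(3) = mex{0} = 1
g(4) = mex{0,1} = 2
g(5) = mex{1,2} = 0
g(6) = mex{0} = 1
g(7) = mex{1} = 0
g(8) = mex{0,2} = 1
So g(8) = 1.
Grundy values for pile B (subtraction set {3, 5, 7}):
g(0) = mex{} = 0
g(1) = mex{} = 0
g(2) = mex{} = 0
g(3) = mex{0} = 1
g(4) = mex{0} = 1
g(5) = mex{0} = 1
g(6) = mex{0,1} = 2
g(7) = mex{0,1} = 2
g(8) = mex{0,1} = 2
g(9) = mex{0,1,2} = 3
So g(9) = 3.
The value of a disjunctive sum is the nim-sum of the parts.
Combined value = 1 XOR 3 = 2.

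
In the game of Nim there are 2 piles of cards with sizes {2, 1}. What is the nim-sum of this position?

Compute the nim-sum pairwise:
2 XOR 1 = 3

3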